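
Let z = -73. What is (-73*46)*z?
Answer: 245134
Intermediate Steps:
(-73*46)*z = -73*46*(-73) = -3358*(-73) = 245134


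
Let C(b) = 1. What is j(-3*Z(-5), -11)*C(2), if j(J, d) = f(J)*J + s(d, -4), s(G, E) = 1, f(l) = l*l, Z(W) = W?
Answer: 3376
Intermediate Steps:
f(l) = l²
j(J, d) = 1 + J³ (j(J, d) = J²*J + 1 = J³ + 1 = 1 + J³)
j(-3*Z(-5), -11)*C(2) = (1 + (-3*(-5))³)*1 = (1 + 15³)*1 = (1 + 3375)*1 = 3376*1 = 3376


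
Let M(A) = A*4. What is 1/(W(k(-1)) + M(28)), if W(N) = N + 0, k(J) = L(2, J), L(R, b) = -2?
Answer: 1/110 ≈ 0.0090909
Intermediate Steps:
M(A) = 4*A
k(J) = -2
W(N) = N
1/(W(k(-1)) + M(28)) = 1/(-2 + 4*28) = 1/(-2 + 112) = 1/110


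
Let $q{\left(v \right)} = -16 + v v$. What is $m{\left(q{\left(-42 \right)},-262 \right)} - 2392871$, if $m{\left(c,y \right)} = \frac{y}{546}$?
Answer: $- \frac{653253914}{273} \approx -2.3929 \cdot 10^{6}$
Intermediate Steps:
$q{\left(v \right)} = -16 + v^{2}$
$m{\left(c,y \right)} = \frac{y}{546}$ ($m{\left(c,y \right)} = y \frac{1}{546} = \frac{y}{546}$)
$m{\left(q{\left(-42 \right)},-262 \right)} - 2392871 = \frac{1}{546} \left(-262\right) - 2392871 = - \frac{131}{273} - 2392871 = - \frac{653253914}{273}$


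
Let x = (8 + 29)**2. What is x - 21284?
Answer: -19915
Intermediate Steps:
x = 1369 (x = 37**2 = 1369)
x - 21284 = 1369 - 21284 = -19915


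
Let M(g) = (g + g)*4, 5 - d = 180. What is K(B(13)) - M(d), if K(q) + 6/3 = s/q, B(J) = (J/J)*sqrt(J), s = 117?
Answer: 1398 + 9*sqrt(13) ≈ 1430.4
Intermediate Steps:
B(J) = sqrt(J) (B(J) = 1*sqrt(J) = sqrt(J))
d = -175 (d = 5 - 1*180 = 5 - 180 = -175)
M(g) = 8*g (M(g) = (2*g)*4 = 8*g)
K(q) = -2 + 117/q
K(B(13)) - M(d) = (-2 + 117/(sqrt(13))) - 8*(-175) = (-2 + 117*(sqrt(13)/13)) - 1*(-1400) = (-2 + 9*sqrt(13)) + 1400 = 1398 + 9*sqrt(13)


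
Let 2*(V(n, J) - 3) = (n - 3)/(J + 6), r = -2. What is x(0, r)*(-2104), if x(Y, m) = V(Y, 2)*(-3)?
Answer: 35505/2 ≈ 17753.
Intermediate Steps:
V(n, J) = 3 + (-3 + n)/(2*(6 + J)) (V(n, J) = 3 + ((n - 3)/(J + 6))/2 = 3 + ((-3 + n)/(6 + J))/2 = 3 + (-3 + n)/(2*(6 + J)))
x(Y, m) = -135/16 - 3*Y/16 (x(Y, m) = ((33 + Y + 6*2)/(2*(6 + 2)))*(-3) = ((½)*(33 + Y + 12)/8)*(-3) = ((½)*(⅛)*(45 + Y))*(-3) = (45/16 + Y/16)*(-3) = -135/16 - 3*Y/16)
x(0, r)*(-2104) = (-135/16 - 3/16*0)*(-2104) = (-135/16 + 0)*(-2104) = -135/16*(-2104) = 35505/2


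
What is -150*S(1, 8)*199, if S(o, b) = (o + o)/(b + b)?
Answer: -14925/4 ≈ -3731.3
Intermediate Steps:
S(o, b) = o/b (S(o, b) = (2*o)/((2*b)) = (2*o)*(1/(2*b)) = o/b)
-150*S(1, 8)*199 = -150/8*199 = -150*⅛*199 = -75/4*199 = -14925/4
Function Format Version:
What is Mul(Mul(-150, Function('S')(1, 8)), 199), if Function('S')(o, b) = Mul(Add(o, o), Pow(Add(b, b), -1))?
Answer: Rational(-14925, 4) ≈ -3731.3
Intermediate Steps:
Function('S')(o, b) = Mul(o, Pow(b, -1)) (Function('S')(o, b) = Mul(Mul(2, o), Pow(Mul(2, b), -1)) = Mul(Mul(2, o), Mul(Rational(1, 2), Pow(b, -1))) = Mul(o, Pow(b, -1)))
Mul(Mul(-150, Function('S')(1, 8)), 199) = Mul(Mul(-150, Mul(1, Pow(8, -1))), 199) = Mul(Mul(-150, Mul(1, Rational(1, 8))), 199) = Mul(Mul(-150, Rational(1, 8)), 199) = Mul(Rational(-75, 4), 199) = Rational(-14925, 4)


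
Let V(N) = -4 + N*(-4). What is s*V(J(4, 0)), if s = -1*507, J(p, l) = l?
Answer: 2028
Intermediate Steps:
V(N) = -4 - 4*N
s = -507
s*V(J(4, 0)) = -507*(-4 - 4*0) = -507*(-4 + 0) = -507*(-4) = 2028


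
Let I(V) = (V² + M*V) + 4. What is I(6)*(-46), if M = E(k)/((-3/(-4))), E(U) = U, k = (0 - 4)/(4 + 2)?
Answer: -4784/3 ≈ -1594.7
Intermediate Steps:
k = -⅔ (k = -4/6 = -4*⅙ = -⅔ ≈ -0.66667)
M = -8/9 (M = -2/(3*((-3/(-4)))) = -2/(3*((-3*(-¼)))) = -2/(3*¾) = -⅔*4/3 = -8/9 ≈ -0.88889)
I(V) = 4 + V² - 8*V/9 (I(V) = (V² - 8*V/9) + 4 = 4 + V² - 8*V/9)
I(6)*(-46) = (4 + 6² - 8/9*6)*(-46) = (4 + 36 - 16/3)*(-46) = (104/3)*(-46) = -4784/3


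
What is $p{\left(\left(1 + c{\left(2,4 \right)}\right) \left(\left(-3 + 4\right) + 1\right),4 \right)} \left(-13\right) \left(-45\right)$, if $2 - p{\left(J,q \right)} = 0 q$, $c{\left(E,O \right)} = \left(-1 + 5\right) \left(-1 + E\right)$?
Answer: $1170$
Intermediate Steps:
$c{\left(E,O \right)} = -4 + 4 E$ ($c{\left(E,O \right)} = 4 \left(-1 + E\right) = -4 + 4 E$)
$p{\left(J,q \right)} = 2$ ($p{\left(J,q \right)} = 2 - 0 q = 2 - 0 = 2 + 0 = 2$)
$p{\left(\left(1 + c{\left(2,4 \right)}\right) \left(\left(-3 + 4\right) + 1\right),4 \right)} \left(-13\right) \left(-45\right) = 2 \left(-13\right) \left(-45\right) = \left(-26\right) \left(-45\right) = 1170$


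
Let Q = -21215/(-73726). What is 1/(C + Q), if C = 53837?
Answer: 73726/3969207877 ≈ 1.8574e-5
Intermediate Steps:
Q = 21215/73726 (Q = -21215*(-1/73726) = 21215/73726 ≈ 0.28775)
1/(C + Q) = 1/(53837 + 21215/73726) = 1/(3969207877/73726) = 73726/3969207877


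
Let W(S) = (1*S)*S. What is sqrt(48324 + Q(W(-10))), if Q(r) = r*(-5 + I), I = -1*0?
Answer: 28*sqrt(61) ≈ 218.69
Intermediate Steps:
I = 0
W(S) = S**2 (W(S) = S*S = S**2)
Q(r) = -5*r (Q(r) = r*(-5 + 0) = r*(-5) = -5*r)
sqrt(48324 + Q(W(-10))) = sqrt(48324 - 5*(-10)**2) = sqrt(48324 - 5*100) = sqrt(48324 - 500) = sqrt(47824) = 28*sqrt(61)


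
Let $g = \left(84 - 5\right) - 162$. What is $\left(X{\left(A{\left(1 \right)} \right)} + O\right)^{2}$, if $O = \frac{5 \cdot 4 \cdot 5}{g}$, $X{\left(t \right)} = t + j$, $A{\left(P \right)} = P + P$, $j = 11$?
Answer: $\frac{958441}{6889} \approx 139.13$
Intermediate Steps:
$A{\left(P \right)} = 2 P$
$X{\left(t \right)} = 11 + t$ ($X{\left(t \right)} = t + 11 = 11 + t$)
$g = -83$ ($g = 79 - 162 = -83$)
$O = - \frac{100}{83}$ ($O = \frac{5 \cdot 4 \cdot 5}{-83} = 20 \cdot 5 \left(- \frac{1}{83}\right) = 100 \left(- \frac{1}{83}\right) = - \frac{100}{83} \approx -1.2048$)
$\left(X{\left(A{\left(1 \right)} \right)} + O\right)^{2} = \left(\left(11 + 2 \cdot 1\right) - \frac{100}{83}\right)^{2} = \left(\left(11 + 2\right) - \frac{100}{83}\right)^{2} = \left(13 - \frac{100}{83}\right)^{2} = \left(\frac{979}{83}\right)^{2} = \frac{958441}{6889}$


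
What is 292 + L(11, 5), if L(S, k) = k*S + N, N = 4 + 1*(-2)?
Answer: 349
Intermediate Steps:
N = 2 (N = 4 - 2 = 2)
L(S, k) = 2 + S*k (L(S, k) = k*S + 2 = S*k + 2 = 2 + S*k)
292 + L(11, 5) = 292 + (2 + 11*5) = 292 + (2 + 55) = 292 + 57 = 349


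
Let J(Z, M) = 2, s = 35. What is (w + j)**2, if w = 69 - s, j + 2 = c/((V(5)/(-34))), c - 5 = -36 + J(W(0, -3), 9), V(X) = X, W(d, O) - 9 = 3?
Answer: 1313316/25 ≈ 52533.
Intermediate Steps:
W(d, O) = 12 (W(d, O) = 9 + 3 = 12)
c = -29 (c = 5 + (-36 + 2) = 5 - 34 = -29)
j = 976/5 (j = -2 - 29/(5/(-34)) = -2 - 29/(5*(-1/34)) = -2 - 29/(-5/34) = -2 - 29*(-34/5) = -2 + 986/5 = 976/5 ≈ 195.20)
w = 34 (w = 69 - 1*35 = 69 - 35 = 34)
(w + j)**2 = (34 + 976/5)**2 = (1146/5)**2 = 1313316/25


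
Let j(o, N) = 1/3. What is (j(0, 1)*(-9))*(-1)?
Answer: 3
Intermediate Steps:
j(o, N) = ⅓
(j(0, 1)*(-9))*(-1) = ((⅓)*(-9))*(-1) = -3*(-1) = 3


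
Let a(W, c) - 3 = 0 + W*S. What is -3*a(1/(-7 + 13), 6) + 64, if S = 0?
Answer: 55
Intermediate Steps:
a(W, c) = 3 (a(W, c) = 3 + (0 + W*0) = 3 + (0 + 0) = 3 + 0 = 3)
-3*a(1/(-7 + 13), 6) + 64 = -3*3 + 64 = -9 + 64 = 55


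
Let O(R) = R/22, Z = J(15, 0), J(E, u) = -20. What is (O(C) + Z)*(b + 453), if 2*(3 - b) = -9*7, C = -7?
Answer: -435825/44 ≈ -9905.1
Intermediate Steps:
Z = -20
O(R) = R/22 (O(R) = R*(1/22) = R/22)
b = 69/2 (b = 3 - (-9)*7/2 = 3 - ½*(-63) = 3 + 63/2 = 69/2 ≈ 34.500)
(O(C) + Z)*(b + 453) = ((1/22)*(-7) - 20)*(69/2 + 453) = (-7/22 - 20)*(975/2) = -447/22*975/2 = -435825/44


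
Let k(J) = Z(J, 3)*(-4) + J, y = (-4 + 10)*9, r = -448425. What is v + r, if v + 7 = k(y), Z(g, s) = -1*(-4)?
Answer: -448394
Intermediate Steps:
Z(g, s) = 4
y = 54 (y = 6*9 = 54)
k(J) = -16 + J (k(J) = 4*(-4) + J = -16 + J)
v = 31 (v = -7 + (-16 + 54) = -7 + 38 = 31)
v + r = 31 - 448425 = -448394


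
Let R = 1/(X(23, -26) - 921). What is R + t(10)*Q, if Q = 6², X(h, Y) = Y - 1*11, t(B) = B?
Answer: 344879/958 ≈ 360.00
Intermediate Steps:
X(h, Y) = -11 + Y (X(h, Y) = Y - 11 = -11 + Y)
R = -1/958 (R = 1/((-11 - 26) - 921) = 1/(-37 - 921) = 1/(-958) = -1/958 ≈ -0.0010438)
Q = 36
R + t(10)*Q = -1/958 + 10*36 = -1/958 + 360 = 344879/958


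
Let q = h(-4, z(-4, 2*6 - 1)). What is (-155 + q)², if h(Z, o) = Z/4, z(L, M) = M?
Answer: 24336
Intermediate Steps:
h(Z, o) = Z/4 (h(Z, o) = Z*(¼) = Z/4)
q = -1 (q = (¼)*(-4) = -1)
(-155 + q)² = (-155 - 1)² = (-156)² = 24336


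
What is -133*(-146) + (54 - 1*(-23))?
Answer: 19495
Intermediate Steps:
-133*(-146) + (54 - 1*(-23)) = 19418 + (54 + 23) = 19418 + 77 = 19495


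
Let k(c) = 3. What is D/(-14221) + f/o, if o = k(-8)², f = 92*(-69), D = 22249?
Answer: -30158383/42663 ≈ -706.90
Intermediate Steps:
f = -6348
o = 9 (o = 3² = 9)
D/(-14221) + f/o = 22249/(-14221) - 6348/9 = 22249*(-1/14221) - 6348*⅑ = -22249/14221 - 2116/3 = -30158383/42663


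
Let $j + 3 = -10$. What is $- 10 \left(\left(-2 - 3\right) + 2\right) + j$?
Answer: $17$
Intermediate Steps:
$j = -13$ ($j = -3 - 10 = -13$)
$- 10 \left(\left(-2 - 3\right) + 2\right) + j = - 10 \left(\left(-2 - 3\right) + 2\right) - 13 = - 10 \left(-5 + 2\right) - 13 = \left(-10\right) \left(-3\right) - 13 = 30 - 13 = 17$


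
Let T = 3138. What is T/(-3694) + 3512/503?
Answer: 5697457/929041 ≈ 6.1326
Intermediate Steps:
T/(-3694) + 3512/503 = 3138/(-3694) + 3512/503 = 3138*(-1/3694) + 3512*(1/503) = -1569/1847 + 3512/503 = 5697457/929041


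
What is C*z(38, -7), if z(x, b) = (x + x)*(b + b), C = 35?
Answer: -37240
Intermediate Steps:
z(x, b) = 4*b*x (z(x, b) = (2*x)*(2*b) = 4*b*x)
C*z(38, -7) = 35*(4*(-7)*38) = 35*(-1064) = -37240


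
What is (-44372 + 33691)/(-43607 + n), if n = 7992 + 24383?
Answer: 10681/11232 ≈ 0.95094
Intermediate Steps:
n = 32375
(-44372 + 33691)/(-43607 + n) = (-44372 + 33691)/(-43607 + 32375) = -10681/(-11232) = -10681*(-1/11232) = 10681/11232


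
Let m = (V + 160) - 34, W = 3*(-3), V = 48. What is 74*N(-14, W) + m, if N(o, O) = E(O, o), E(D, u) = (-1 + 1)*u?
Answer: 174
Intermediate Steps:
W = -9
E(D, u) = 0 (E(D, u) = 0*u = 0)
N(o, O) = 0
m = 174 (m = (48 + 160) - 34 = 208 - 34 = 174)
74*N(-14, W) + m = 74*0 + 174 = 0 + 174 = 174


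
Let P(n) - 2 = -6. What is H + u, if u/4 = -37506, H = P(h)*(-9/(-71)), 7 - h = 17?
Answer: -10651740/71 ≈ -1.5002e+5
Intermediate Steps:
h = -10 (h = 7 - 1*17 = 7 - 17 = -10)
P(n) = -4 (P(n) = 2 - 6 = -4)
H = -36/71 (H = -(-36)/(-71) = -(-36)*(-1)/71 = -4*9/71 = -36/71 ≈ -0.50704)
u = -150024 (u = 4*(-37506) = -150024)
H + u = -36/71 - 150024 = -10651740/71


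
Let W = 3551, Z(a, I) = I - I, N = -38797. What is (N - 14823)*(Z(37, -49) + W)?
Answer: -190404620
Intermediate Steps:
Z(a, I) = 0
(N - 14823)*(Z(37, -49) + W) = (-38797 - 14823)*(0 + 3551) = -53620*3551 = -190404620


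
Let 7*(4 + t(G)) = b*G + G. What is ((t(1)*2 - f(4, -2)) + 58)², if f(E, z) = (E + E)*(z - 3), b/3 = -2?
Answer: 384400/49 ≈ 7844.9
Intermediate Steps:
b = -6 (b = 3*(-2) = -6)
t(G) = -4 - 5*G/7 (t(G) = -4 + (-6*G + G)/7 = -4 + (-5*G)/7 = -4 - 5*G/7)
f(E, z) = 2*E*(-3 + z) (f(E, z) = (2*E)*(-3 + z) = 2*E*(-3 + z))
((t(1)*2 - f(4, -2)) + 58)² = (((-4 - 5/7*1)*2 - 2*4*(-3 - 2)) + 58)² = (((-4 - 5/7)*2 - 2*4*(-5)) + 58)² = ((-33/7*2 - 1*(-40)) + 58)² = ((-66/7 + 40) + 58)² = (214/7 + 58)² = (620/7)² = 384400/49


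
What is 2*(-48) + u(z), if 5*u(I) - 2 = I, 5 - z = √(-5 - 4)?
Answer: -473/5 - 3*I/5 ≈ -94.6 - 0.6*I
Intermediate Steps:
z = 5 - 3*I (z = 5 - √(-5 - 4) = 5 - √(-9) = 5 - 3*I ≈ 5.0 - 3.0*I)
u(I) = ⅖ + I/5
2*(-48) + u(z) = 2*(-48) + (⅖ + (5 - 3*I)/5) = -96 + (⅖ + (1 - 3*I/5)) = -96 + (7/5 - 3*I/5) = -473/5 - 3*I/5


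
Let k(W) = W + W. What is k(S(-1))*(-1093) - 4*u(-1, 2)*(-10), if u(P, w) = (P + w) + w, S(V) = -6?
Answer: 13236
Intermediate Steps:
u(P, w) = P + 2*w
k(W) = 2*W
k(S(-1))*(-1093) - 4*u(-1, 2)*(-10) = (2*(-6))*(-1093) - 4*(-1 + 2*2)*(-10) = -12*(-1093) - 4*(-1 + 4)*(-10) = 13116 - 4*3*(-10) = 13116 - 12*(-10) = 13116 + 120 = 13236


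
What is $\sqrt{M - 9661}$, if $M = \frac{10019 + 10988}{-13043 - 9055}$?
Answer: $\frac{i \sqrt{4718139228930}}{22098} \approx 98.295 i$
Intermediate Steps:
$M = - \frac{21007}{22098}$ ($M = \frac{21007}{-22098} = 21007 \left(- \frac{1}{22098}\right) = - \frac{21007}{22098} \approx -0.95063$)
$\sqrt{M - 9661} = \sqrt{- \frac{21007}{22098} - 9661} = \sqrt{- \frac{213509785}{22098}} = \frac{i \sqrt{4718139228930}}{22098}$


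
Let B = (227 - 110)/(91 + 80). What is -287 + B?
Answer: -5440/19 ≈ -286.32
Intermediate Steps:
B = 13/19 (B = 117/171 = 117*(1/171) = 13/19 ≈ 0.68421)
-287 + B = -287 + 13/19 = -5440/19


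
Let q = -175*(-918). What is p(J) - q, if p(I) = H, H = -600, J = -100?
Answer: -161250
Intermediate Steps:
q = 160650
p(I) = -600
p(J) - q = -600 - 1*160650 = -600 - 160650 = -161250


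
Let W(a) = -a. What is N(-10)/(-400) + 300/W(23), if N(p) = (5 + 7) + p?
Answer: -60023/4600 ≈ -13.048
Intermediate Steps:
N(p) = 12 + p
N(-10)/(-400) + 300/W(23) = (12 - 10)/(-400) + 300/((-1*23)) = 2*(-1/400) + 300/(-23) = -1/200 + 300*(-1/23) = -1/200 - 300/23 = -60023/4600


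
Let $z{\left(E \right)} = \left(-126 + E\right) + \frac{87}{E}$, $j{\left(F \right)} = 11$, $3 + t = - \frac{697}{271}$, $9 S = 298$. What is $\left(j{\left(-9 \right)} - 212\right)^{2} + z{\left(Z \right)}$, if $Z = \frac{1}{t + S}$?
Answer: $\frac{2330157095003}{54607584} \approx 42671.0$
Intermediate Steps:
$S = \frac{298}{9}$ ($S = \frac{1}{9} \cdot 298 = \frac{298}{9} \approx 33.111$)
$t = - \frac{1510}{271}$ ($t = -3 - \frac{697}{271} = - \frac{1510}{271} \approx -5.572$)
$Z = \frac{2439}{67168}$ ($Z = \frac{1}{- \frac{1510}{271} + \frac{298}{9}} = \frac{1}{\frac{67168}{2439}} = \frac{2439}{67168} \approx 0.036312$)
$z{\left(E \right)} = -126 + E + \frac{87}{E}$
$\left(j{\left(-9 \right)} - 212\right)^{2} + z{\left(Z \right)} = \left(11 - 212\right)^{2} + \left(-126 + \frac{2439}{67168} + \frac{87}{\frac{2439}{67168}}\right) = \left(-201\right)^{2} + \left(-126 + \frac{2439}{67168} + 87 \cdot \frac{67168}{2439}\right) = 40401 + \left(-126 + \frac{2439}{67168} + \frac{1947872}{813}\right) = 40401 + \frac{123956093819}{54607584} = \frac{2330157095003}{54607584}$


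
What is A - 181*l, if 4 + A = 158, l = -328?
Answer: 59522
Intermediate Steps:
A = 154 (A = -4 + 158 = 154)
A - 181*l = 154 - 181*(-328) = 154 + 59368 = 59522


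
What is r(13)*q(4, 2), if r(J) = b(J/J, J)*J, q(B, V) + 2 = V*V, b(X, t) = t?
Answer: 338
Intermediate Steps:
q(B, V) = -2 + V**2 (q(B, V) = -2 + V*V = -2 + V**2)
r(J) = J**2 (r(J) = J*J = J**2)
r(13)*q(4, 2) = 13**2*(-2 + 2**2) = 169*(-2 + 4) = 169*2 = 338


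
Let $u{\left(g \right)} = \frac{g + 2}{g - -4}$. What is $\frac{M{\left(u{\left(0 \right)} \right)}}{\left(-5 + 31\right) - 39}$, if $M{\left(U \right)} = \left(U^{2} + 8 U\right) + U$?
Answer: $- \frac{19}{52} \approx -0.36538$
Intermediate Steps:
$u{\left(g \right)} = \frac{2 + g}{4 + g}$ ($u{\left(g \right)} = \frac{2 + g}{g + 4} = \frac{2 + g}{4 + g}$)
$M{\left(U \right)} = U^{2} + 9 U$
$\frac{M{\left(u{\left(0 \right)} \right)}}{\left(-5 + 31\right) - 39} = \frac{\frac{2 + 0}{4 + 0} \left(9 + \frac{2 + 0}{4 + 0}\right)}{\left(-5 + 31\right) - 39} = \frac{\frac{1}{4} \cdot 2 \left(9 + \frac{1}{4} \cdot 2\right)}{26 - 39} = \frac{\frac{1}{4} \cdot 2 \left(9 + \frac{1}{4} \cdot 2\right)}{-13} = - \frac{\frac{1}{2} \left(9 + \frac{1}{2}\right)}{13} = - \frac{\frac{1}{2} \cdot \frac{19}{2}}{13} = \left(- \frac{1}{13}\right) \frac{19}{4} = - \frac{19}{52}$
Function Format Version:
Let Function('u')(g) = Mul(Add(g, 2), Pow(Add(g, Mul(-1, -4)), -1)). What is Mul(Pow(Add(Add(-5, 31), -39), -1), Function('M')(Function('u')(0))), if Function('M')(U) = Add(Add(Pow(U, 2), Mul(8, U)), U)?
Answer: Rational(-19, 52) ≈ -0.36538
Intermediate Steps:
Function('u')(g) = Mul(Pow(Add(4, g), -1), Add(2, g)) (Function('u')(g) = Mul(Add(2, g), Pow(Add(g, 4), -1)) = Mul(Add(2, g), Pow(Add(4, g), -1)) = Mul(Pow(Add(4, g), -1), Add(2, g)))
Function('M')(U) = Add(Pow(U, 2), Mul(9, U))
Mul(Pow(Add(Add(-5, 31), -39), -1), Function('M')(Function('u')(0))) = Mul(Pow(Add(Add(-5, 31), -39), -1), Mul(Mul(Pow(Add(4, 0), -1), Add(2, 0)), Add(9, Mul(Pow(Add(4, 0), -1), Add(2, 0))))) = Mul(Pow(Add(26, -39), -1), Mul(Mul(Pow(4, -1), 2), Add(9, Mul(Pow(4, -1), 2)))) = Mul(Pow(-13, -1), Mul(Mul(Rational(1, 4), 2), Add(9, Mul(Rational(1, 4), 2)))) = Mul(Rational(-1, 13), Mul(Rational(1, 2), Add(9, Rational(1, 2)))) = Mul(Rational(-1, 13), Mul(Rational(1, 2), Rational(19, 2))) = Mul(Rational(-1, 13), Rational(19, 4)) = Rational(-19, 52)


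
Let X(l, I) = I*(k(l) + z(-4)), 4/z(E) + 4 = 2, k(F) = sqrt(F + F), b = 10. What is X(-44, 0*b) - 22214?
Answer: -22214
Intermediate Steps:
k(F) = sqrt(2)*sqrt(F) (k(F) = sqrt(2*F) = sqrt(2)*sqrt(F))
z(E) = -2 (z(E) = 4/(-4 + 2) = 4/(-2) = 4*(-1/2) = -2)
X(l, I) = I*(-2 + sqrt(2)*sqrt(l)) (X(l, I) = I*(sqrt(2)*sqrt(l) - 2) = I*(-2 + sqrt(2)*sqrt(l)))
X(-44, 0*b) - 22214 = (0*10)*(-2 + sqrt(2)*sqrt(-44)) - 22214 = 0*(-2 + sqrt(2)*(2*I*sqrt(11))) - 22214 = 0*(-2 + 2*I*sqrt(22)) - 22214 = 0 - 22214 = -22214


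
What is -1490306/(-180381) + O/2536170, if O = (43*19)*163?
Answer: 1267896962057/152492293590 ≈ 8.3145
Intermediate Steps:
O = 133171 (O = 817*163 = 133171)
-1490306/(-180381) + O/2536170 = -1490306/(-180381) + 133171/2536170 = -1490306*(-1/180381) + 133171*(1/2536170) = 1490306/180381 + 133171/2536170 = 1267896962057/152492293590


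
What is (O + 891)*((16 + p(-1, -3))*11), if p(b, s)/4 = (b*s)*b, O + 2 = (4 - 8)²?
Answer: 39820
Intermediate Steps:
O = 14 (O = -2 + (4 - 8)² = -2 + (-4)² = -2 + 16 = 14)
p(b, s) = 4*s*b² (p(b, s) = 4*((b*s)*b) = 4*(s*b²) = 4*s*b²)
(O + 891)*((16 + p(-1, -3))*11) = (14 + 891)*((16 + 4*(-3)*(-1)²)*11) = 905*((16 + 4*(-3)*1)*11) = 905*((16 - 12)*11) = 905*(4*11) = 905*44 = 39820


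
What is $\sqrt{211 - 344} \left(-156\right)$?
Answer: $- 156 i \sqrt{133} \approx - 1799.1 i$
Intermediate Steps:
$\sqrt{211 - 344} \left(-156\right) = \sqrt{-133} \left(-156\right) = i \sqrt{133} \left(-156\right) = - 156 i \sqrt{133}$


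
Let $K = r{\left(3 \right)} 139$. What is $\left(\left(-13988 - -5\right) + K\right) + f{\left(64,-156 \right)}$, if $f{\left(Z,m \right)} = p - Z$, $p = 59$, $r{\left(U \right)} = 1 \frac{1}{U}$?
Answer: $- \frac{41825}{3} \approx -13942.0$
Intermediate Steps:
$r{\left(U \right)} = \frac{1}{U}$
$K = \frac{139}{3}$ ($K = \frac{1}{3} \cdot 139 = \frac{139}{3} \approx 46.333$)
$f{\left(Z,m \right)} = 59 - Z$
$\left(\left(-13988 - -5\right) + K\right) + f{\left(64,-156 \right)} = \left(\left(-13988 - -5\right) + \frac{139}{3}\right) + \left(59 - 64\right) = \left(\left(-13988 + 5\right) + \frac{139}{3}\right) + \left(59 - 64\right) = \left(-13983 + \frac{139}{3}\right) - 5 = - \frac{41810}{3} - 5 = - \frac{41825}{3}$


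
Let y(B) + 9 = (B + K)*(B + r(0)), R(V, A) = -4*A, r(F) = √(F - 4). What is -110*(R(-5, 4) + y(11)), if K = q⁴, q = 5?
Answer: -766810 - 139920*I ≈ -7.6681e+5 - 1.3992e+5*I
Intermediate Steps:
r(F) = √(-4 + F)
K = 625 (K = 5⁴ = 625)
y(B) = -9 + (625 + B)*(B + 2*I) (y(B) = -9 + (B + 625)*(B + √(-4 + 0)) = -9 + (625 + B)*(B + √(-4)) = -9 + (625 + B)*(B + 2*I))
-110*(R(-5, 4) + y(11)) = -110*(-4*4 + (-9 + 11² + 1250*I + 11*(625 + 2*I))) = -110*(-16 + (-9 + 121 + 1250*I + (6875 + 22*I))) = -110*(-16 + (6987 + 1272*I)) = -110*(6971 + 1272*I) = -766810 - 139920*I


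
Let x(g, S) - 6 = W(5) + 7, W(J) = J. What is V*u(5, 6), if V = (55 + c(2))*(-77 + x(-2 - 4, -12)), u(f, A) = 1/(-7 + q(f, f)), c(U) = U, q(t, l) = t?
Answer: 3363/2 ≈ 1681.5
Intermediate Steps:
x(g, S) = 18 (x(g, S) = 6 + (5 + 7) = 6 + 12 = 18)
u(f, A) = 1/(-7 + f)
V = -3363 (V = (55 + 2)*(-77 + 18) = 57*(-59) = -3363)
V*u(5, 6) = -3363/(-7 + 5) = -3363/(-2) = -3363*(-1/2) = 3363/2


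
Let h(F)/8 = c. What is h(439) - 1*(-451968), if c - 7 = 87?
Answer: 452720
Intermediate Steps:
c = 94 (c = 7 + 87 = 94)
h(F) = 752 (h(F) = 8*94 = 752)
h(439) - 1*(-451968) = 752 - 1*(-451968) = 752 + 451968 = 452720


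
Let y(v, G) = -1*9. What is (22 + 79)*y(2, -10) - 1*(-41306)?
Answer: 40397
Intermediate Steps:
y(v, G) = -9
(22 + 79)*y(2, -10) - 1*(-41306) = (22 + 79)*(-9) - 1*(-41306) = 101*(-9) + 41306 = -909 + 41306 = 40397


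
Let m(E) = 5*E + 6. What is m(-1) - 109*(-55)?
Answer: 5996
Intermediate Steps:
m(E) = 6 + 5*E
m(-1) - 109*(-55) = (6 + 5*(-1)) - 109*(-55) = (6 - 5) + 5995 = 1 + 5995 = 5996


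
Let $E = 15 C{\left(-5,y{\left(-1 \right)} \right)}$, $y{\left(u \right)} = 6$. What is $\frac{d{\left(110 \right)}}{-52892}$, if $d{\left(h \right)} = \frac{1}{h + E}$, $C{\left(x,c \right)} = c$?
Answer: $- \frac{1}{10578400} \approx -9.4532 \cdot 10^{-8}$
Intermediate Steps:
$E = 90$ ($E = 15 \cdot 6 = 90$)
$d{\left(h \right)} = \frac{1}{90 + h}$ ($d{\left(h \right)} = \frac{1}{h + 90} = \frac{1}{90 + h}$)
$\frac{d{\left(110 \right)}}{-52892} = \frac{1}{\left(90 + 110\right) \left(-52892\right)} = \frac{1}{200} \left(- \frac{1}{52892}\right) = - \frac{1}{10578400}$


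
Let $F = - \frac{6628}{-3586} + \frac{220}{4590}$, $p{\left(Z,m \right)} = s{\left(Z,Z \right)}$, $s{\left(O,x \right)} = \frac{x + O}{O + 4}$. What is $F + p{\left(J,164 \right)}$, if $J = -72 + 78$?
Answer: $\frac{12740782}{4114935} \approx 3.0962$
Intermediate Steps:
$s{\left(O,x \right)} = \frac{O + x}{4 + O}$
$J = 6$
$p{\left(Z,m \right)} = \frac{2 Z}{4 + Z}$ ($p{\left(Z,m \right)} = \frac{Z + Z}{4 + Z} = \frac{2 Z}{4 + Z}$)
$F = \frac{1560572}{822987}$ ($F = \left(-6628\right) \left(- \frac{1}{3586}\right) + 220 \cdot \frac{1}{4590} = \frac{3314}{1793} + \frac{22}{459} = \frac{1560572}{822987} \approx 1.8962$)
$F + p{\left(J,164 \right)} = \frac{1560572}{822987} + 2 \cdot 6 \frac{1}{4 + 6} = \frac{1560572}{822987} + 2 \cdot 6 \cdot \frac{1}{10} = \frac{1560572}{822987} + \frac{6}{5} = \frac{12740782}{4114935}$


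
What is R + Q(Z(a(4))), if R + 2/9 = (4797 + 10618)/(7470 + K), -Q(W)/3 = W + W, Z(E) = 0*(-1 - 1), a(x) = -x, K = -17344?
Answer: -158483/88866 ≈ -1.7834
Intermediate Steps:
Z(E) = 0 (Z(E) = 0*(-2) = 0)
Q(W) = -6*W (Q(W) = -3*(W + W) = -6*W)
R = -158483/88866 (R = -2/9 + (4797 + 10618)/(7470 - 17344) = -2/9 + 15415/(-9874) = -2/9 + 15415*(-1/9874) = -2/9 - 15415/9874 = -158483/88866 ≈ -1.7834)
R + Q(Z(a(4))) = -158483/88866 - 6*0 = -158483/88866 + 0 = -158483/88866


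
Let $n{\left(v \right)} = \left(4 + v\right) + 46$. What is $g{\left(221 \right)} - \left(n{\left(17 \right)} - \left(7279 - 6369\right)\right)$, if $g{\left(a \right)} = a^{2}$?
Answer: $49684$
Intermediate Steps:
$n{\left(v \right)} = 50 + v$
$g{\left(221 \right)} - \left(n{\left(17 \right)} - \left(7279 - 6369\right)\right) = 221^{2} - \left(\left(50 + 17\right) - \left(7279 - 6369\right)\right) = 48841 - \left(67 - \left(7279 - 6369\right)\right) = 48841 - \left(67 - 910\right) = 48841 - -843 = 48841 + 843 = 49684$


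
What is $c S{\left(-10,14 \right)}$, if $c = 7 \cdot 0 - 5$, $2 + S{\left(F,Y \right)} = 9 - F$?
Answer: $-85$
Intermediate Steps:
$S{\left(F,Y \right)} = 7 - F$ ($S{\left(F,Y \right)} = -2 - \left(-9 + F\right) = 7 - F$)
$c = -5$ ($c = 0 - 5 = -5$)
$c S{\left(-10,14 \right)} = - 5 \left(7 - -10\right) = - 5 \left(7 + 10\right) = \left(-5\right) 17 = -85$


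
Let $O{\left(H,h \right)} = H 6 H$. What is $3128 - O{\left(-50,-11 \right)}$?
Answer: $-11872$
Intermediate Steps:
$O{\left(H,h \right)} = 6 H^{2}$ ($O{\left(H,h \right)} = 6 H H = 6 H^{2}$)
$3128 - O{\left(-50,-11 \right)} = 3128 - 6 \left(-50\right)^{2} = 3128 - 6 \cdot 2500 = 3128 - 15000 = -11872$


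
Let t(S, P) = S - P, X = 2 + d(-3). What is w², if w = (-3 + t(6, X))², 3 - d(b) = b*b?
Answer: 2401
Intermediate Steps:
d(b) = 3 - b² (d(b) = 3 - b*b = 3 - b²)
X = -4 (X = 2 + (3 - 1*(-3)²) = 2 + (3 - 1*9) = 2 + (3 - 9) = 2 - 6 = -4)
w = 49 (w = (-3 + (6 - 1*(-4)))² = (-3 + (6 + 4))² = (-3 + 10)² = 7² = 49)
w² = 49² = 2401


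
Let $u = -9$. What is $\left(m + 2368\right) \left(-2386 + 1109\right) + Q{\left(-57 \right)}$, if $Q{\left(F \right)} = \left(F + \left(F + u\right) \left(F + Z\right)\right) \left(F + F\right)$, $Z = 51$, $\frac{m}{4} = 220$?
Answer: $-4186342$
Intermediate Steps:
$m = 880$ ($m = 4 \cdot 220 = 880$)
$Q{\left(F \right)} = 2 F \left(F + \left(-9 + F\right) \left(51 + F\right)\right)$ ($Q{\left(F \right)} = \left(F + \left(F - 9\right) \left(F + 51\right)\right) \left(F + F\right) = \left(F + \left(-9 + F\right) \left(51 + F\right)\right) 2 F = 2 F \left(F + \left(-9 + F\right) \left(51 + F\right)\right)$)
$\left(m + 2368\right) \left(-2386 + 1109\right) + Q{\left(-57 \right)} = \left(880 + 2368\right) \left(-2386 + 1109\right) + 2 \left(-57\right) \left(-459 + \left(-57\right)^{2} + 43 \left(-57\right)\right) = 3248 \left(-1277\right) + 2 \left(-57\right) \left(-459 + 3249 - 2451\right) = -4147696 + 2 \left(-57\right) 339 = -4147696 - 38646 = -4186342$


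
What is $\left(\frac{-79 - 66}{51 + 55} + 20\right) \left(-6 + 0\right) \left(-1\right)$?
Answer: $\frac{5925}{53} \approx 111.79$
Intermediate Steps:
$\left(\frac{-79 - 66}{51 + 55} + 20\right) \left(-6 + 0\right) \left(-1\right) = \left(- \frac{145}{106} + 20\right) \left(\left(-6\right) \left(-1\right)\right) = \left(\left(-145\right) \frac{1}{106} + 20\right) 6 = \left(- \frac{145}{106} + 20\right) 6 = \frac{1975}{106} \cdot 6 = \frac{5925}{53}$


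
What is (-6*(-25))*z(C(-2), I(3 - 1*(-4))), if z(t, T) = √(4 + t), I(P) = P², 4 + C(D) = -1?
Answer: 150*I ≈ 150.0*I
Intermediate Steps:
C(D) = -5 (C(D) = -4 - 1 = -5)
(-6*(-25))*z(C(-2), I(3 - 1*(-4))) = (-6*(-25))*√(4 - 5) = 150*√(-1) = 150*I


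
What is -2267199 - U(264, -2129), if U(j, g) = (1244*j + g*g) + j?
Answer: -7128520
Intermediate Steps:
U(j, g) = g² + 1245*j (U(j, g) = (1244*j + g²) + j = (g² + 1244*j) + j = g² + 1245*j)
-2267199 - U(264, -2129) = -2267199 - ((-2129)² + 1245*264) = -2267199 - (4532641 + 328680) = -2267199 - 1*4861321 = -2267199 - 4861321 = -7128520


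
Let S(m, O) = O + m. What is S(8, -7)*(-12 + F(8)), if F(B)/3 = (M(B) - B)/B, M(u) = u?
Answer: -12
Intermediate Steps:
F(B) = 0 (F(B) = 3*((B - B)/B) = 3*(0/B) = 3*0 = 0)
S(8, -7)*(-12 + F(8)) = (-7 + 8)*(-12 + 0) = 1*(-12) = -12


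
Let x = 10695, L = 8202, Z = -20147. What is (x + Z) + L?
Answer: -1250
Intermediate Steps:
(x + Z) + L = (10695 - 20147) + 8202 = -9452 + 8202 = -1250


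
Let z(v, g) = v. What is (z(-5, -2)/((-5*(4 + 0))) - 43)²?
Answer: 29241/16 ≈ 1827.6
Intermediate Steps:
(z(-5, -2)/((-5*(4 + 0))) - 43)² = (-5*(-1/(5*(4 + 0))) - 43)² = (-5/((-5*4)) - 43)² = (-5/(-20) - 43)² = (-5*(-1/20) - 43)² = (¼ - 43)² = (-171/4)² = 29241/16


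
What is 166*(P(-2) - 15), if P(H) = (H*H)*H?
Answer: -3818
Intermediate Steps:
P(H) = H³ (P(H) = H²*H = H³)
166*(P(-2) - 15) = 166*((-2)³ - 15) = 166*(-8 - 15) = 166*(-23) = -3818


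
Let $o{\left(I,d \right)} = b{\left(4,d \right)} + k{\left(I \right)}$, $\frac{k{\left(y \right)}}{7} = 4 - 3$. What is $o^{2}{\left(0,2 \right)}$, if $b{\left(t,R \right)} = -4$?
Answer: $9$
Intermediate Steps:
$k{\left(y \right)} = 7$ ($k{\left(y \right)} = 7 \left(4 - 3\right) = 7 \cdot 1 = 7$)
$o{\left(I,d \right)} = 3$ ($o{\left(I,d \right)} = -4 + 7 = 3$)
$o^{2}{\left(0,2 \right)} = 3^{2} = 9$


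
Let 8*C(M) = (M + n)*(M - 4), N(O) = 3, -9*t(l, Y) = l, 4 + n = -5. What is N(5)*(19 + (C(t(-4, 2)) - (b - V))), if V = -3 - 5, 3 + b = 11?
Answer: 551/27 ≈ 20.407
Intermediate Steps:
n = -9 (n = -4 - 5 = -9)
t(l, Y) = -l/9
b = 8 (b = -3 + 11 = 8)
V = -8
C(M) = (-9 + M)*(-4 + M)/8 (C(M) = ((M - 9)*(M - 4))/8 = ((-9 + M)*(-4 + M))/8 = (-9 + M)*(-4 + M)/8)
N(5)*(19 + (C(t(-4, 2)) - (b - V))) = 3*(19 + ((9/2 - (-13)*(-4)/72 + (-⅑*(-4))²/8) - (8 - 1*(-8)))) = 3*(19 + ((9/2 - 13/8*4/9 + (4/9)²/8) - (8 + 8))) = 3*(19 + ((9/2 - 13/18 + (⅛)*(16/81)) - 1*16)) = 3*(19 + ((9/2 - 13/18 + 2/81) - 16)) = 3*(19 + (308/81 - 16)) = 3*(19 - 988/81) = 3*(551/81) = 551/27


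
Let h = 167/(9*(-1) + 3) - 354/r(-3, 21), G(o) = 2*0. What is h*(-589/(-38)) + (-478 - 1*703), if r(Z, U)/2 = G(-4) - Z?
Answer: -30323/12 ≈ -2526.9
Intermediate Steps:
G(o) = 0
r(Z, U) = -2*Z (r(Z, U) = 2*(0 - Z) = 2*(-Z) = -2*Z)
h = -521/6 (h = 167/(9*(-1) + 3) - 354/((-2*(-3))) = 167/(-9 + 3) - 354/6 = 167/(-6) - 354*1/6 = 167*(-1/6) - 59 = -167/6 - 59 = -521/6 ≈ -86.833)
h*(-589/(-38)) + (-478 - 1*703) = -(-306869)/(6*(-38)) + (-478 - 1*703) = -(-306869)*(-1)/(6*38) + (-478 - 703) = -521/6*31/2 - 1181 = -16151/12 - 1181 = -30323/12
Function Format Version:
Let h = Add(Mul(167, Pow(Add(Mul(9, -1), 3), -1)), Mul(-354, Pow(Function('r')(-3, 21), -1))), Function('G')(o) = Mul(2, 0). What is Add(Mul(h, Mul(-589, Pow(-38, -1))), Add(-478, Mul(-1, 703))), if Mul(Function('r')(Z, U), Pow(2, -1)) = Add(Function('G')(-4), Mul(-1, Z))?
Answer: Rational(-30323, 12) ≈ -2526.9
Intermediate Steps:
Function('G')(o) = 0
Function('r')(Z, U) = Mul(-2, Z) (Function('r')(Z, U) = Mul(2, Add(0, Mul(-1, Z))) = Mul(2, Mul(-1, Z)) = Mul(-2, Z))
h = Rational(-521, 6) (h = Add(Mul(167, Pow(Add(Mul(9, -1), 3), -1)), Mul(-354, Pow(Mul(-2, -3), -1))) = Add(Mul(167, Pow(Add(-9, 3), -1)), Mul(-354, Pow(6, -1))) = Add(Mul(167, Pow(-6, -1)), Mul(-354, Rational(1, 6))) = Add(Mul(167, Rational(-1, 6)), -59) = Add(Rational(-167, 6), -59) = Rational(-521, 6) ≈ -86.833)
Add(Mul(h, Mul(-589, Pow(-38, -1))), Add(-478, Mul(-1, 703))) = Add(Mul(Rational(-521, 6), Mul(-589, Pow(-38, -1))), Add(-478, Mul(-1, 703))) = Add(Mul(Rational(-521, 6), Mul(-589, Rational(-1, 38))), Add(-478, -703)) = Add(Mul(Rational(-521, 6), Rational(31, 2)), -1181) = Add(Rational(-16151, 12), -1181) = Rational(-30323, 12)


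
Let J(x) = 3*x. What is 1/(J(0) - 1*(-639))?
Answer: 1/639 ≈ 0.0015649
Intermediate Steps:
1/(J(0) - 1*(-639)) = 1/(3*0 - 1*(-639)) = 1/(0 + 639) = 1/639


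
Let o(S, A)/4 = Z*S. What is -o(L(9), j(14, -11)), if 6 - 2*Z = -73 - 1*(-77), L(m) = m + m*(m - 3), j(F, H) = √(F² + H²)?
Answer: -252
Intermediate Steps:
L(m) = m + m*(-3 + m)
Z = 1 (Z = 3 - (-73 - 1*(-77))/2 = 3 - (-73 + 77)/2 = 3 - ½*4 = 3 - 2 = 1)
o(S, A) = 4*S (o(S, A) = 4*(1*S) = 4*S)
-o(L(9), j(14, -11)) = -4*9*(-2 + 9) = -4*9*7 = -4*63 = -1*252 = -252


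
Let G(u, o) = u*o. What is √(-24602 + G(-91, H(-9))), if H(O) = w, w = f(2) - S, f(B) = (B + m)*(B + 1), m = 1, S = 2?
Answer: I*√25239 ≈ 158.87*I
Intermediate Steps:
f(B) = (1 + B)² (f(B) = (B + 1)*(B + 1) = (1 + B)*(1 + B) = (1 + B)²)
w = 7 (w = (1 + 2² + 2*2) - 1*2 = (1 + 4 + 4) - 2 = 9 - 2 = 7)
H(O) = 7
G(u, o) = o*u
√(-24602 + G(-91, H(-9))) = √(-24602 + 7*(-91)) = √(-24602 - 637) = √(-25239) = I*√25239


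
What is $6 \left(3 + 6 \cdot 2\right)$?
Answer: $90$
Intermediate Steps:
$6 \left(3 + 6 \cdot 2\right) = 6 \left(3 + 12\right) = 6 \cdot 15 = 90$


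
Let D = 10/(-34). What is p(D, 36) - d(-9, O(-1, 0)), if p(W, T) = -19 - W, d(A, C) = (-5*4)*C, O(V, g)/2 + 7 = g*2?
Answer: -5078/17 ≈ -298.71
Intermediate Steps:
O(V, g) = -14 + 4*g (O(V, g) = -14 + 2*(g*2) = -14 + 2*(2*g) = -14 + 4*g)
D = -5/17 (D = 10*(-1/34) = -5/17 ≈ -0.29412)
d(A, C) = -20*C
p(D, 36) - d(-9, O(-1, 0)) = (-19 - 1*(-5/17)) - (-20)*(-14 + 4*0) = (-19 + 5/17) - (-20)*(-14 + 0) = -318/17 - (-20)*(-14) = -318/17 - 1*280 = -318/17 - 280 = -5078/17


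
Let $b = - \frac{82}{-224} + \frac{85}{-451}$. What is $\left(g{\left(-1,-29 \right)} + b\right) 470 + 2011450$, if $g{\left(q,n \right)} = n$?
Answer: $\frac{50459050105}{25256} \approx 1.9979 \cdot 10^{6}$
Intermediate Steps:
$b = \frac{8971}{50512}$ ($b = \left(-82\right) \left(- \frac{1}{224}\right) + 85 \left(- \frac{1}{451}\right) = \frac{41}{112} - \frac{85}{451} = \frac{8971}{50512} \approx 0.1776$)
$\left(g{\left(-1,-29 \right)} + b\right) 470 + 2011450 = \left(-29 + \frac{8971}{50512}\right) 470 + 2011450 = \left(- \frac{1455877}{50512}\right) 470 + 2011450 = - \frac{342131095}{25256} + 2011450 = \frac{50459050105}{25256}$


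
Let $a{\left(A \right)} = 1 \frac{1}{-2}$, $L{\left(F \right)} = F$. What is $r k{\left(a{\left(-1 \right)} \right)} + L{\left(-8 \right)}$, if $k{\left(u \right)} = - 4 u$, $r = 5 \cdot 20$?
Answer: $192$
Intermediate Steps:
$a{\left(A \right)} = - \frac{1}{2}$ ($a{\left(A \right)} = 1 \left(- \frac{1}{2}\right) = - \frac{1}{2}$)
$r = 100$
$r k{\left(a{\left(-1 \right)} \right)} + L{\left(-8 \right)} = 100 \left(\left(-4\right) \left(- \frac{1}{2}\right)\right) - 8 = 100 \cdot 2 - 8 = 200 - 8 = 192$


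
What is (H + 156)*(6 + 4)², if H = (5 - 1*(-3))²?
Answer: 22000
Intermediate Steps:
H = 64 (H = (5 + 3)² = 8² = 64)
(H + 156)*(6 + 4)² = (64 + 156)*(6 + 4)² = 220*10² = 220*100 = 22000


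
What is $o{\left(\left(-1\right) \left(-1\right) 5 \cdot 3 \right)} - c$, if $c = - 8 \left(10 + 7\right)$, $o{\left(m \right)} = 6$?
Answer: $142$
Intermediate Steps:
$c = -136$ ($c = \left(-8\right) 17 = -136$)
$o{\left(\left(-1\right) \left(-1\right) 5 \cdot 3 \right)} - c = 6 - -136 = 6 + 136 = 142$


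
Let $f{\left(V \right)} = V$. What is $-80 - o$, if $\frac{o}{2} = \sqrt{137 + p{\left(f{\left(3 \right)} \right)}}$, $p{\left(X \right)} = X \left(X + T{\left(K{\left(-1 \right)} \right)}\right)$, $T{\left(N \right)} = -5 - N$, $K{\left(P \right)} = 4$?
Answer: $-80 - 2 \sqrt{119} \approx -101.82$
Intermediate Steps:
$p{\left(X \right)} = X \left(-9 + X\right)$ ($p{\left(X \right)} = X \left(X - 9\right) = X \left(-9 + X\right)$)
$o = 2 \sqrt{119}$ ($o = 2 \sqrt{137 + 3 \left(-9 + 3\right)} = 2 \sqrt{137 + 3 \left(-6\right)} = 2 \sqrt{137 - 18} = 2 \sqrt{119} \approx 21.817$)
$-80 - o = -80 - 2 \sqrt{119}$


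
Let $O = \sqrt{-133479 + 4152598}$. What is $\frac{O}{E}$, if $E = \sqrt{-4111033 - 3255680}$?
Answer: $- \frac{i \sqrt{29607696185847}}{7366713} \approx - 0.73863 i$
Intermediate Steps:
$E = i \sqrt{7366713}$ ($E = \sqrt{-7366713} = i \sqrt{7366713} \approx 2714.2 i$)
$O = \sqrt{4019119} \approx 2004.8$
$\frac{O}{E} = \frac{\sqrt{4019119}}{i \sqrt{7366713}} = \sqrt{4019119} \left(- \frac{i \sqrt{7366713}}{7366713}\right) = - \frac{i \sqrt{29607696185847}}{7366713}$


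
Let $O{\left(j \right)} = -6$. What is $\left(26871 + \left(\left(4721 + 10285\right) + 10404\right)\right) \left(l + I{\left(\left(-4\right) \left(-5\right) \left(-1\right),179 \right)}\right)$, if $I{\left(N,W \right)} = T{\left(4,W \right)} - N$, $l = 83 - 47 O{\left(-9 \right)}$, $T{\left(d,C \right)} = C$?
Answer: $29486484$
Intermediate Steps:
$l = 365$ ($l = 83 - -282 = 83 + 282 = 365$)
$I{\left(N,W \right)} = W - N$
$\left(26871 + \left(\left(4721 + 10285\right) + 10404\right)\right) \left(l + I{\left(\left(-4\right) \left(-5\right) \left(-1\right),179 \right)}\right) = \left(26871 + \left(\left(4721 + 10285\right) + 10404\right)\right) \left(365 + \left(179 - \left(-4\right) \left(-5\right) \left(-1\right)\right)\right) = \left(26871 + \left(15006 + 10404\right)\right) \left(365 + \left(179 - 20 \left(-1\right)\right)\right) = \left(26871 + 25410\right) \left(365 + \left(179 - -20\right)\right) = 52281 \left(365 + \left(179 + 20\right)\right) = 52281 \left(365 + 199\right) = 52281 \cdot 564 = 29486484$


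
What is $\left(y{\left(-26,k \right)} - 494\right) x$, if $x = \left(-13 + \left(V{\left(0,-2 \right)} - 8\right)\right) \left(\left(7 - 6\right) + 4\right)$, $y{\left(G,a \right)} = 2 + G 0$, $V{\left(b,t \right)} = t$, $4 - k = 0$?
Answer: $56580$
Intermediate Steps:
$k = 4$ ($k = 4 - 0 = 4 + 0 = 4$)
$y{\left(G,a \right)} = 2$ ($y{\left(G,a \right)} = 2 + 0 = 2$)
$x = -115$ ($x = \left(-13 - 10\right) \left(\left(7 - 6\right) + 4\right) = \left(-13 - 10\right) \left(1 + 4\right) = \left(-23\right) 5 = -115$)
$\left(y{\left(-26,k \right)} - 494\right) x = \left(2 - 494\right) \left(-115\right) = \left(-492\right) \left(-115\right) = 56580$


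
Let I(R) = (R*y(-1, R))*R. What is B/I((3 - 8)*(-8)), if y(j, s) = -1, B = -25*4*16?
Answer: 1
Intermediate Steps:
B = -1600 (B = -100*16 = -1600)
I(R) = -R² (I(R) = (R*(-1))*R = (-R)*R = -R²)
B/I((3 - 8)*(-8)) = -1600*(-1/(64*(3 - 8)²)) = -1600/((-(-5*(-8))²)) = -1600/((-1*40²)) = -1600/((-1*1600)) = -1600/(-1600) = -1600*(-1/1600) = 1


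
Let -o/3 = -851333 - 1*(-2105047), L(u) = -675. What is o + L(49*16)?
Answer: -3761817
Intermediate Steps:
o = -3761142 (o = -3*(-851333 - 1*(-2105047)) = -3*(-851333 + 2105047) = -3*1253714 = -3761142)
o + L(49*16) = -3761142 - 675 = -3761817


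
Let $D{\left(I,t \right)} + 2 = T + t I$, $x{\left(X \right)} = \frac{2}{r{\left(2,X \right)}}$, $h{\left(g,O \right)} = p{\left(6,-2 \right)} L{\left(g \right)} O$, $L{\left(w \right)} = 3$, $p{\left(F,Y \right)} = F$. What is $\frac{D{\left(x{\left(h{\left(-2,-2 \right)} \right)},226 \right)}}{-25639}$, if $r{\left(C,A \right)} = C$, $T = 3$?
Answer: $- \frac{227}{25639} \approx -0.0088537$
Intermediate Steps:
$h{\left(g,O \right)} = 18 O$ ($h{\left(g,O \right)} = 6 \cdot 3 O = 18 O$)
$x{\left(X \right)} = 1$ ($x{\left(X \right)} = \frac{2}{2} = 2 \cdot \frac{1}{2} = 1$)
$D{\left(I,t \right)} = 1 + I t$ ($D{\left(I,t \right)} = -2 + \left(3 + t I\right) = -2 + \left(3 + I t\right) = 1 + I t$)
$\frac{D{\left(x{\left(h{\left(-2,-2 \right)} \right)},226 \right)}}{-25639} = \frac{1 + 1 \cdot 226}{-25639} = \left(1 + 226\right) \left(- \frac{1}{25639}\right) = 227 \left(- \frac{1}{25639}\right) = - \frac{227}{25639}$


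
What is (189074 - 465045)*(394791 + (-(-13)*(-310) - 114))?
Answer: -107807243237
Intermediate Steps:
(189074 - 465045)*(394791 + (-(-13)*(-310) - 114)) = -275971*(394791 + (-13*310 - 114)) = -275971*(394791 + (-4030 - 114)) = -275971*(394791 - 4144) = -275971*390647 = -107807243237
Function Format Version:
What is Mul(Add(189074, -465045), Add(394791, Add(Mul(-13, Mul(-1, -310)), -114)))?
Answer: -107807243237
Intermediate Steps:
Mul(Add(189074, -465045), Add(394791, Add(Mul(-13, Mul(-1, -310)), -114))) = Mul(-275971, Add(394791, Add(Mul(-13, 310), -114))) = Mul(-275971, Add(394791, Add(-4030, -114))) = Mul(-275971, Add(394791, -4144)) = Mul(-275971, 390647) = -107807243237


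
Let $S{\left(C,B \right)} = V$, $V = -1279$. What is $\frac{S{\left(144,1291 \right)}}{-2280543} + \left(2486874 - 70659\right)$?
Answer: $\frac{5510282206024}{2280543} \approx 2.4162 \cdot 10^{6}$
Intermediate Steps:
$S{\left(C,B \right)} = -1279$
$\frac{S{\left(144,1291 \right)}}{-2280543} + \left(2486874 - 70659\right) = - \frac{1279}{-2280543} + \left(2486874 - 70659\right) = \left(-1279\right) \left(- \frac{1}{2280543}\right) + \left(2486874 - 70659\right) = \frac{1279}{2280543} + 2416215 = \frac{5510282206024}{2280543}$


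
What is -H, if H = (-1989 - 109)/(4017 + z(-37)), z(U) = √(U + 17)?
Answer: 8427666/16136309 - 4196*I*√5/16136309 ≈ 0.52228 - 0.00058146*I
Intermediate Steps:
z(U) = √(17 + U)
H = -2098/(4017 + 2*I*√5) (H = (-1989 - 109)/(4017 + √(17 - 37)) = -2098/(4017 + √(-20)) = -2098/(4017 + 2*I*√5) ≈ -0.52228 + 0.00058146*I)
-H = -(-8427666/16136309 + 4196*I*√5/16136309) = 8427666/16136309 - 4196*I*√5/16136309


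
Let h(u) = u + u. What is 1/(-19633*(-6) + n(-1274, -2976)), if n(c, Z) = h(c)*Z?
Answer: 1/7700646 ≈ 1.2986e-7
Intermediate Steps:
h(u) = 2*u
n(c, Z) = 2*Z*c (n(c, Z) = (2*c)*Z = 2*Z*c)
1/(-19633*(-6) + n(-1274, -2976)) = 1/(-19633*(-6) + 2*(-2976)*(-1274)) = 1/(117798 + 7582848) = 1/7700646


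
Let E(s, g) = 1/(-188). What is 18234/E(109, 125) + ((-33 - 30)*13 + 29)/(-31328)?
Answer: -53696066293/15664 ≈ -3.4280e+6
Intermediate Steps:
E(s, g) = -1/188
18234/E(109, 125) + ((-33 - 30)*13 + 29)/(-31328) = 18234/(-1/188) + ((-33 - 30)*13 + 29)/(-31328) = 18234*(-188) + (-63*13 + 29)*(-1/31328) = -3427992 + (-819 + 29)*(-1/31328) = -3427992 - 790*(-1/31328) = -3427992 + 395/15664 = -53696066293/15664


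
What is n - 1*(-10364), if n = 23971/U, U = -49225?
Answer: 510143929/49225 ≈ 10364.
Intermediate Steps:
n = -23971/49225 (n = 23971/(-49225) = 23971*(-1/49225) = -23971/49225 ≈ -0.48697)
n - 1*(-10364) = -23971/49225 - 1*(-10364) = -23971/49225 + 10364 = 510143929/49225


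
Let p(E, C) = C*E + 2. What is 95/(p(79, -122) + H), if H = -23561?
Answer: -95/33197 ≈ -0.0028617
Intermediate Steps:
p(E, C) = 2 + C*E
95/(p(79, -122) + H) = 95/((2 - 122*79) - 23561) = 95/((2 - 9638) - 23561) = 95/(-9636 - 23561) = 95/(-33197) = -1/33197*95 = -95/33197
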